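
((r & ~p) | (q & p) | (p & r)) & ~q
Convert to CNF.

((r & ~p) | (q & p) | (p & r)) & ~q
= (r | q | p) & (r | q | r) & (r | p | p) & (r | p | r) & (~p | q | p) & (~p | q | r) & (~p | p | p) & (~p | p | r) & ~q   [distribute | over &]
= (r | q) & (r | p) & ~q   [simplify]

(r | q) & (r | p) & ~q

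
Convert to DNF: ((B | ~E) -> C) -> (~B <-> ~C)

((B | ~E) -> C) -> (~B <-> ~C)
= ~((B | ~E) -> C) | (~B <-> ~C)   [eliminate ->]
= ~(~(B | ~E) | C) | (~B <-> ~C)   [eliminate ->]
= ~(~(B | ~E) | C) | ((~B -> ~C) & (~C -> ~B))   [eliminate <->]
= ~(~(B | ~E) | C) | ((~~B | ~C) & (~C -> ~B))   [eliminate ->]
= ~(~(B | ~E) | C) | ((~~B | ~C) & (~~C | ~B))   [eliminate ->]
= (~~(B | ~E) & ~C) | ((~~B | ~C) & (~~C | ~B))   [De Morgan]
= ((B | ~E) & ~C) | ((~~B | ~C) & (~~C | ~B))   [double negation]
= ((B | ~E) & ~C) | ((B | ~C) & (~~C | ~B))   [double negation]
= ((B | ~E) & ~C) | ((B | ~C) & (C | ~B))   [double negation]
= (B & ~C) | (~E & ~C) | (B & C) | (B & ~B) | (~C & C) | (~C & ~B)   [distribute & over |]
= (B & ~C) | (~E & ~C) | (B & C) | (~C & ~B)   [simplify]

(B & ~C) | (~E & ~C) | (B & C) | (~C & ~B)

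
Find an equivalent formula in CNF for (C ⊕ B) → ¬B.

(C ⊕ B) → ¬B
≡ ¬(C ⊕ B) ∨ ¬B   [eliminate →]
≡ ¬((C ∨ B) ∧ ¬(C ∧ B)) ∨ ¬B   [expand ⊕]
≡ ¬(C ∨ B) ∨ ¬¬(C ∧ B) ∨ ¬B   [De Morgan]
≡ (¬C ∧ ¬B) ∨ ¬¬(C ∧ B) ∨ ¬B   [De Morgan]
≡ (¬C ∧ ¬B) ∨ (C ∧ B) ∨ ¬B   [double negation]
≡ (¬C ∨ C ∨ ¬B) ∧ (¬C ∨ B ∨ ¬B) ∧ (¬B ∨ C ∨ ¬B) ∧ (¬B ∨ B ∨ ¬B)   [distribute ∨ over ∧]
≡ ¬B ∨ C   [simplify]

¬B ∨ C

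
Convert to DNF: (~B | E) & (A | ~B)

(~B | E) & (A | ~B)
≡ (~B & A) | (~B & ~B) | (E & A) | (E & ~B)   [distribute & over |]
≡ ~B | (E & A)   [simplify]

~B | (E & A)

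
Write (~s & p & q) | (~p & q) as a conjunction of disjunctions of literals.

(~s & p & q) | (~p & q)
⇔ (~s | ~p) & (~s | q) & (p | ~p) & (p | q) & (q | ~p) & (q | q)   (distribute | over &)
⇔ (~s | ~p) & q   (simplify)

(~s | ~p) & q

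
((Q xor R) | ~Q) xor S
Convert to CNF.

((Q xor R) | ~Q) xor S
⇔ ((Q xor R) | ~Q | S) & ~(((Q xor R) | ~Q) & S)   (expand xor)
⇔ (((Q | R) & ~(Q & R)) | ~Q | S) & ~(((Q xor R) | ~Q) & S)   (expand xor)
⇔ (((Q | R) & ~(Q & R)) | ~Q | S) & ~((((Q | R) & ~(Q & R)) | ~Q) & S)   (expand xor)
⇔ (((Q | R) & (~Q | ~R)) | ~Q | S) & ~((((Q | R) & ~(Q & R)) | ~Q) & S)   (De Morgan)
⇔ (((Q | R) & (~Q | ~R)) | ~Q | S) & (~(((Q | R) & ~(Q & R)) | ~Q) | ~S)   (De Morgan)
⇔ (((Q | R) & (~Q | ~R)) | ~Q | S) & ((~((Q | R) & ~(Q & R)) & ~~Q) | ~S)   (De Morgan)
⇔ (((Q | R) & (~Q | ~R)) | ~Q | S) & (((~(Q | R) | ~~(Q & R)) & ~~Q) | ~S)   (De Morgan)
⇔ (((Q | R) & (~Q | ~R)) | ~Q | S) & ((((~Q & ~R) | ~~(Q & R)) & ~~Q) | ~S)   (De Morgan)
⇔ (((Q | R) & (~Q | ~R)) | ~Q | S) & ((((~Q & ~R) | (Q & R)) & ~~Q) | ~S)   (double negation)
⇔ (((Q | R) & (~Q | ~R)) | ~Q | S) & ((((~Q & ~R) | (Q & R)) & Q) | ~S)   (double negation)
⇔ (Q | R | ~Q | S) & (~Q | ~R | ~Q | S) & (~Q | Q | ~S) & (~Q | R | ~S) & (~R | Q | ~S) & (~R | R | ~S) & (Q | ~S)   (distribute | over &)
⇔ (~Q | ~R | S) & (~Q | R | ~S) & (Q | ~S)   (simplify)

(~Q | ~R | S) & (~Q | R | ~S) & (Q | ~S)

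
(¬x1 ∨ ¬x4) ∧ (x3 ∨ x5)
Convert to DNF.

(¬x1 ∨ ¬x4) ∧ (x3 ∨ x5)
= ¬x1 ∧ x3 ∨ ¬x1 ∧ x5 ∨ ¬x4 ∧ x3 ∨ ¬x4 ∧ x5   (distribute ∧ over ∨)

¬x1 ∧ x3 ∨ ¬x1 ∧ x5 ∨ ¬x4 ∧ x3 ∨ ¬x4 ∧ x5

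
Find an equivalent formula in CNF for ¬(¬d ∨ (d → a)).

d ∧ ¬a

¬(¬d ∨ (d → a))
⇔ ¬(¬d ∨ ¬d ∨ a)   (eliminate →)
⇔ ¬¬d ∧ ¬¬d ∧ ¬a   (De Morgan)
⇔ d ∧ ¬¬d ∧ ¬a   (double negation)
⇔ d ∧ d ∧ ¬a   (double negation)
⇔ d ∧ ¬a   (simplify)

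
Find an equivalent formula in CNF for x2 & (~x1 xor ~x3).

x2 & (~x1 xor ~x3)
⇔ x2 & (~x1 | ~x3) & ~(~x1 & ~x3)   (expand xor)
⇔ x2 & (~x1 | ~x3) & (~~x1 | ~~x3)   (De Morgan)
⇔ x2 & (~x1 | ~x3) & (x1 | ~~x3)   (double negation)
⇔ x2 & (~x1 | ~x3) & (x1 | x3)   (double negation)

x2 & (~x1 | ~x3) & (x1 | x3)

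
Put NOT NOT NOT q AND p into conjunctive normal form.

NOT q AND p

NOT NOT NOT q AND p
≡ NOT q AND p   [double negation]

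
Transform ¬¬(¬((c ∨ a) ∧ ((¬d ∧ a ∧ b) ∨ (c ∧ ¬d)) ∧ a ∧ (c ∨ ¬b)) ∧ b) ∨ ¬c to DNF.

(d ∧ b) ∨ (¬a ∧ b) ∨ ¬c

¬¬(¬((c ∨ a) ∧ ((¬d ∧ a ∧ b) ∨ (c ∧ ¬d)) ∧ a ∧ (c ∨ ¬b)) ∧ b) ∨ ¬c
⇔ (¬((c ∨ a) ∧ ((¬d ∧ a ∧ b) ∨ (c ∧ ¬d)) ∧ a ∧ (c ∨ ¬b)) ∧ b) ∨ ¬c   (double negation)
⇔ ((¬(c ∨ a) ∨ ¬((¬d ∧ a ∧ b) ∨ (c ∧ ¬d)) ∨ ¬a ∨ ¬(c ∨ ¬b)) ∧ b) ∨ ¬c   (De Morgan)
⇔ (((¬c ∧ ¬a) ∨ ¬((¬d ∧ a ∧ b) ∨ (c ∧ ¬d)) ∨ ¬a ∨ ¬(c ∨ ¬b)) ∧ b) ∨ ¬c   (De Morgan)
⇔ (((¬c ∧ ¬a) ∨ (¬(¬d ∧ a ∧ b) ∧ ¬(c ∧ ¬d)) ∨ ¬a ∨ ¬(c ∨ ¬b)) ∧ b) ∨ ¬c   (De Morgan)
⇔ (((¬c ∧ ¬a) ∨ ((¬¬d ∨ ¬a ∨ ¬b) ∧ ¬(c ∧ ¬d)) ∨ ¬a ∨ ¬(c ∨ ¬b)) ∧ b) ∨ ¬c   (De Morgan)
⇔ (((¬c ∧ ¬a) ∨ ((d ∨ ¬a ∨ ¬b) ∧ ¬(c ∧ ¬d)) ∨ ¬a ∨ ¬(c ∨ ¬b)) ∧ b) ∨ ¬c   (double negation)
⇔ (((¬c ∧ ¬a) ∨ ((d ∨ ¬a ∨ ¬b) ∧ (¬c ∨ ¬¬d)) ∨ ¬a ∨ ¬(c ∨ ¬b)) ∧ b) ∨ ¬c   (De Morgan)
⇔ (((¬c ∧ ¬a) ∨ ((d ∨ ¬a ∨ ¬b) ∧ (¬c ∨ d)) ∨ ¬a ∨ ¬(c ∨ ¬b)) ∧ b) ∨ ¬c   (double negation)
⇔ (((¬c ∧ ¬a) ∨ ((d ∨ ¬a ∨ ¬b) ∧ (¬c ∨ d)) ∨ ¬a ∨ (¬c ∧ ¬¬b)) ∧ b) ∨ ¬c   (De Morgan)
⇔ (((¬c ∧ ¬a) ∨ ((d ∨ ¬a ∨ ¬b) ∧ (¬c ∨ d)) ∨ ¬a ∨ (¬c ∧ b)) ∧ b) ∨ ¬c   (double negation)
⇔ (¬c ∧ ¬a ∧ b) ∨ (d ∧ ¬c ∧ b) ∨ (d ∧ d ∧ b) ∨ (¬a ∧ ¬c ∧ b) ∨ (¬a ∧ d ∧ b) ∨ (¬b ∧ ¬c ∧ b) ∨ (¬b ∧ d ∧ b) ∨ (¬a ∧ b) ∨ (¬c ∧ b ∧ b) ∨ ¬c   (distribute ∧ over ∨)
⇔ (d ∧ b) ∨ (¬a ∧ b) ∨ ¬c   (simplify)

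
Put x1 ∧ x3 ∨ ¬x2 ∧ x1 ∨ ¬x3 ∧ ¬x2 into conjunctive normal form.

x1 ∧ x3 ∨ ¬x2 ∧ x1 ∨ ¬x3 ∧ ¬x2
≡ (x1 ∨ ¬x2 ∨ ¬x3) ∧ (x1 ∨ ¬x2 ∨ ¬x2) ∧ (x1 ∨ x1 ∨ ¬x3) ∧ (x1 ∨ x1 ∨ ¬x2) ∧ (x3 ∨ ¬x2 ∨ ¬x3) ∧ (x3 ∨ ¬x2 ∨ ¬x2) ∧ (x3 ∨ x1 ∨ ¬x3) ∧ (x3 ∨ x1 ∨ ¬x2)   [distribute ∨ over ∧]
≡ (x1 ∨ ¬x2) ∧ (x1 ∨ ¬x3) ∧ (x3 ∨ ¬x2)   [simplify]

(x1 ∨ ¬x2) ∧ (x1 ∨ ¬x3) ∧ (x3 ∨ ¬x2)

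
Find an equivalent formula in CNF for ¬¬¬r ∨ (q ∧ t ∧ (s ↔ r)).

(¬r ∨ q) ∧ (¬r ∨ t) ∧ (¬r ∨ s)

¬¬¬r ∨ (q ∧ t ∧ (s ↔ r))
⇔ ¬¬¬r ∨ (q ∧ t ∧ (s → r) ∧ (r → s))   — eliminate ↔
⇔ ¬¬¬r ∨ (q ∧ t ∧ (¬s ∨ r) ∧ (r → s))   — eliminate →
⇔ ¬¬¬r ∨ (q ∧ t ∧ (¬s ∨ r) ∧ (¬r ∨ s))   — eliminate →
⇔ ¬r ∨ (q ∧ t ∧ (¬s ∨ r) ∧ (¬r ∨ s))   — double negation
⇔ (¬r ∨ q) ∧ (¬r ∨ t) ∧ (¬r ∨ ¬s ∨ r) ∧ (¬r ∨ ¬r ∨ s)   — distribute ∨ over ∧
⇔ (¬r ∨ q) ∧ (¬r ∨ t) ∧ (¬r ∨ s)   — simplify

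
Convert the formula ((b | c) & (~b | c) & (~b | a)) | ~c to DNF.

((b | c) & (~b | c) & (~b | a)) | ~c
≡ (b & ~b & ~b) | (b & ~b & a) | (b & c & ~b) | (b & c & a) | (c & ~b & ~b) | (c & ~b & a) | (c & c & ~b) | (c & c & a) | ~c   (distribute & over |)
≡ (c & ~b) | (c & a) | ~c   (simplify)

(c & ~b) | (c & a) | ~c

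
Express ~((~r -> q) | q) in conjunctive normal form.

~r & ~q

~((~r -> q) | q)
= ~(~~r | q | q)   — eliminate ->
= ~~~r & ~q & ~q   — De Morgan
= ~r & ~q & ~q   — double negation
= ~r & ~q   — simplify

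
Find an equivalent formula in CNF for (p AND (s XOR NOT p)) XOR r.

(p AND (s XOR NOT p)) XOR r
≡ ((p AND (s XOR NOT p)) OR r) AND NOT (p AND (s XOR NOT p) AND r)   [expand XOR]
≡ ((p AND (s OR NOT p) AND NOT (s AND NOT p)) OR r) AND NOT (p AND (s XOR NOT p) AND r)   [expand XOR]
≡ ((p AND (s OR NOT p) AND NOT (s AND NOT p)) OR r) AND NOT (p AND (s OR NOT p) AND NOT (s AND NOT p) AND r)   [expand XOR]
≡ ((p AND (s OR NOT p) AND (NOT s OR NOT NOT p)) OR r) AND NOT (p AND (s OR NOT p) AND NOT (s AND NOT p) AND r)   [De Morgan]
≡ ((p AND (s OR NOT p) AND (NOT s OR p)) OR r) AND NOT (p AND (s OR NOT p) AND NOT (s AND NOT p) AND r)   [double negation]
≡ ((p AND (s OR NOT p) AND (NOT s OR p)) OR r) AND (NOT p OR NOT (s OR NOT p) OR NOT NOT (s AND NOT p) OR NOT r)   [De Morgan]
≡ ((p AND (s OR NOT p) AND (NOT s OR p)) OR r) AND (NOT p OR (NOT s AND NOT NOT p) OR NOT NOT (s AND NOT p) OR NOT r)   [De Morgan]
≡ ((p AND (s OR NOT p) AND (NOT s OR p)) OR r) AND (NOT p OR (NOT s AND p) OR NOT NOT (s AND NOT p) OR NOT r)   [double negation]
≡ ((p AND (s OR NOT p) AND (NOT s OR p)) OR r) AND (NOT p OR (NOT s AND p) OR (s AND NOT p) OR NOT r)   [double negation]
≡ (p OR r) AND (s OR NOT p OR r) AND (NOT s OR p OR r) AND (NOT p OR NOT s OR s OR NOT r) AND (NOT p OR NOT s OR NOT p OR NOT r) AND (NOT p OR p OR s OR NOT r) AND (NOT p OR p OR NOT p OR NOT r)   [distribute OR over AND]
≡ (p OR r) AND (s OR NOT p OR r) AND (NOT p OR NOT s OR NOT r)   [simplify]

(p OR r) AND (s OR NOT p OR r) AND (NOT p OR NOT s OR NOT r)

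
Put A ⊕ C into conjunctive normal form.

A ⊕ C
≡ (A ∨ C) ∧ ¬(A ∧ C)   — expand ⊕
≡ (A ∨ C) ∧ (¬A ∨ ¬C)   — De Morgan

(A ∨ C) ∧ (¬A ∨ ¬C)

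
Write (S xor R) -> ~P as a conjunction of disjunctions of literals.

(S xor R) -> ~P
≡ ~(S xor R) | ~P   [eliminate ->]
≡ ~((S | R) & ~(S & R)) | ~P   [expand xor]
≡ ~(S | R) | ~~(S & R) | ~P   [De Morgan]
≡ (~S & ~R) | ~~(S & R) | ~P   [De Morgan]
≡ (~S & ~R) | (S & R) | ~P   [double negation]
≡ (~S | S | ~P) & (~S | R | ~P) & (~R | S | ~P) & (~R | R | ~P)   [distribute | over &]
≡ (~S | R | ~P) & (~R | S | ~P)   [simplify]

(~S | R | ~P) & (~R | S | ~P)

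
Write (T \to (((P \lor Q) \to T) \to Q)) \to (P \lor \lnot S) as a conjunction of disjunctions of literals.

(T \lor P \lor \lnot S) \land (\lnot Q \lor P \lor \lnot S)

(T \to (((P \lor Q) \to T) \to Q)) \to (P \lor \lnot S)
= \lnot (T \to (((P \lor Q) \to T) \to Q)) \lor P \lor \lnot S   — eliminate \to
= \lnot (\lnot T \lor (((P \lor Q) \to T) \to Q)) \lor P \lor \lnot S   — eliminate \to
= \lnot (\lnot T \lor \lnot ((P \lor Q) \to T) \lor Q) \lor P \lor \lnot S   — eliminate \to
= \lnot (\lnot T \lor \lnot (\lnot (P \lor Q) \lor T) \lor Q) \lor P \lor \lnot S   — eliminate \to
= (\lnot \lnot T \land \lnot \lnot (\lnot (P \lor Q) \lor T) \land \lnot Q) \lor P \lor \lnot S   — De Morgan
= (T \land \lnot \lnot (\lnot (P \lor Q) \lor T) \land \lnot Q) \lor P \lor \lnot S   — double negation
= (T \land (\lnot (P \lor Q) \lor T) \land \lnot Q) \lor P \lor \lnot S   — double negation
= (T \land ((\lnot P \land \lnot Q) \lor T) \land \lnot Q) \lor P \lor \lnot S   — De Morgan
= (T \lor P \lor \lnot S) \land (\lnot P \lor T \lor P \lor \lnot S) \land (\lnot Q \lor T \lor P \lor \lnot S) \land (\lnot Q \lor P \lor \lnot S)   — distribute \lor over \land
= (T \lor P \lor \lnot S) \land (\lnot Q \lor P \lor \lnot S)   — simplify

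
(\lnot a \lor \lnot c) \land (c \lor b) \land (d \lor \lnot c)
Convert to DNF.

(\lnot a \lor \lnot c) \land (c \lor b) \land (d \lor \lnot c)
≡ (\lnot a \land c \land d) \lor (\lnot a \land c \land \lnot c) \lor (\lnot a \land b \land d) \lor (\lnot a \land b \land \lnot c) \lor (\lnot c \land c \land d) \lor (\lnot c \land c \land \lnot c) \lor (\lnot c \land b \land d) \lor (\lnot c \land b \land \lnot c)   — distribute \land over \lor
≡ (\lnot a \land c \land d) \lor (\lnot a \land b \land d) \lor (\lnot c \land b)   — simplify

(\lnot a \land c \land d) \lor (\lnot a \land b \land d) \lor (\lnot c \land b)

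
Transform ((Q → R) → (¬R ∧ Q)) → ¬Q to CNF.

((Q → R) → (¬R ∧ Q)) → ¬Q
≡ ¬((Q → R) → (¬R ∧ Q)) ∨ ¬Q   (eliminate →)
≡ ¬(¬(Q → R) ∨ (¬R ∧ Q)) ∨ ¬Q   (eliminate →)
≡ ¬(¬(¬Q ∨ R) ∨ (¬R ∧ Q)) ∨ ¬Q   (eliminate →)
≡ (¬¬(¬Q ∨ R) ∧ ¬(¬R ∧ Q)) ∨ ¬Q   (De Morgan)
≡ ((¬Q ∨ R) ∧ ¬(¬R ∧ Q)) ∨ ¬Q   (double negation)
≡ ((¬Q ∨ R) ∧ (¬¬R ∨ ¬Q)) ∨ ¬Q   (De Morgan)
≡ ((¬Q ∨ R) ∧ (R ∨ ¬Q)) ∨ ¬Q   (double negation)
≡ (¬Q ∨ R ∨ ¬Q) ∧ (R ∨ ¬Q ∨ ¬Q)   (distribute ∨ over ∧)
≡ ¬Q ∨ R   (simplify)

¬Q ∨ R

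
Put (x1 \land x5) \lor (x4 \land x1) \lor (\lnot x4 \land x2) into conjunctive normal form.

(x1 \land x5) \lor (x4 \land x1) \lor (\lnot x4 \land x2)
≡ (x1 \lor x4 \lor \lnot x4) \land (x1 \lor x4 \lor x2) \land (x1 \lor x1 \lor \lnot x4) \land (x1 \lor x1 \lor x2) \land (x5 \lor x4 \lor \lnot x4) \land (x5 \lor x4 \lor x2) \land (x5 \lor x1 \lor \lnot x4) \land (x5 \lor x1 \lor x2)   — distribute \lor over \land
≡ (x1 \lor \lnot x4) \land (x1 \lor x2) \land (x5 \lor x4 \lor x2)   — simplify

(x1 \lor \lnot x4) \land (x1 \lor x2) \land (x5 \lor x4 \lor x2)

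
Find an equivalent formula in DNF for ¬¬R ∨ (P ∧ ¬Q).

R ∨ (P ∧ ¬Q)

¬¬R ∨ (P ∧ ¬Q)
= R ∨ (P ∧ ¬Q)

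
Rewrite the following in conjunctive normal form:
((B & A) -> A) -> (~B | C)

((B & A) -> A) -> (~B | C)
⇔ ~((B & A) -> A) | ~B | C   (eliminate ->)
⇔ ~(~(B & A) | A) | ~B | C   (eliminate ->)
⇔ (~~(B & A) & ~A) | ~B | C   (De Morgan)
⇔ (B & A & ~A) | ~B | C   (double negation)
⇔ (B | ~B | C) & (A | ~B | C) & (~A | ~B | C)   (distribute | over &)
⇔ (A | ~B | C) & (~A | ~B | C)   (simplify)

(A | ~B | C) & (~A | ~B | C)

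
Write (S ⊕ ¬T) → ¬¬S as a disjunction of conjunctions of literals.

(S ⊕ ¬T) → ¬¬S
≡ ¬(S ⊕ ¬T) ∨ ¬¬S   [eliminate →]
≡ ¬((S ∧ ¬¬T) ∨ (¬S ∧ ¬T)) ∨ ¬¬S   [expand ⊕]
≡ (¬(S ∧ ¬¬T) ∧ ¬(¬S ∧ ¬T)) ∨ ¬¬S   [De Morgan]
≡ ((¬S ∨ ¬¬¬T) ∧ ¬(¬S ∧ ¬T)) ∨ ¬¬S   [De Morgan]
≡ ((¬S ∨ ¬T) ∧ ¬(¬S ∧ ¬T)) ∨ ¬¬S   [double negation]
≡ ((¬S ∨ ¬T) ∧ (¬¬S ∨ ¬¬T)) ∨ ¬¬S   [De Morgan]
≡ ((¬S ∨ ¬T) ∧ (S ∨ ¬¬T)) ∨ ¬¬S   [double negation]
≡ ((¬S ∨ ¬T) ∧ (S ∨ T)) ∨ ¬¬S   [double negation]
≡ ((¬S ∨ ¬T) ∧ (S ∨ T)) ∨ S   [double negation]
≡ (¬S ∧ S) ∨ (¬S ∧ T) ∨ (¬T ∧ S) ∨ (¬T ∧ T) ∨ S   [distribute ∧ over ∨]
≡ (¬S ∧ T) ∨ S   [simplify]

(¬S ∧ T) ∨ S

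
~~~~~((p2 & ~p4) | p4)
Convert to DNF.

~p2 & ~p4

~~~~~((p2 & ~p4) | p4)
⇔ ~~~((p2 & ~p4) | p4)   (double negation)
⇔ ~((p2 & ~p4) | p4)   (double negation)
⇔ ~(p2 & ~p4) & ~p4   (De Morgan)
⇔ (~p2 | ~~p4) & ~p4   (De Morgan)
⇔ (~p2 | p4) & ~p4   (double negation)
⇔ (~p2 & ~p4) | (p4 & ~p4)   (distribute & over |)
⇔ ~p2 & ~p4   (simplify)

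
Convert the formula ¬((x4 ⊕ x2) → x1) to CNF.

¬((x4 ⊕ x2) → x1)
≡ ¬(¬(x4 ⊕ x2) ∨ x1)   [eliminate →]
≡ ¬(¬((x4 ∨ x2) ∧ ¬(x4 ∧ x2)) ∨ x1)   [expand ⊕]
≡ ¬¬((x4 ∨ x2) ∧ ¬(x4 ∧ x2)) ∧ ¬x1   [De Morgan]
≡ (x4 ∨ x2) ∧ ¬(x4 ∧ x2) ∧ ¬x1   [double negation]
≡ (x4 ∨ x2) ∧ (¬x4 ∨ ¬x2) ∧ ¬x1   [De Morgan]

(x4 ∨ x2) ∧ (¬x4 ∨ ¬x2) ∧ ¬x1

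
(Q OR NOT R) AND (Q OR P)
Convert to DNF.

(Q OR NOT R) AND (Q OR P)
⇔ (Q AND Q) OR (Q AND P) OR (NOT R AND Q) OR (NOT R AND P)   [distribute AND over OR]
⇔ Q OR (NOT R AND P)   [simplify]

Q OR (NOT R AND P)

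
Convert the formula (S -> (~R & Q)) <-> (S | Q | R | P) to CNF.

(S | Q | R | P) & (~S | ~R) & (~S | Q)

(S -> (~R & Q)) <-> (S | Q | R | P)
≡ ((S -> (~R & Q)) -> (S | Q | R | P)) & ((S | Q | R | P) -> (S -> (~R & Q)))   (eliminate <->)
≡ (~(S -> (~R & Q)) | S | Q | R | P) & ((S | Q | R | P) -> (S -> (~R & Q)))   (eliminate ->)
≡ (~(~S | (~R & Q)) | S | Q | R | P) & ((S | Q | R | P) -> (S -> (~R & Q)))   (eliminate ->)
≡ (~(~S | (~R & Q)) | S | Q | R | P) & (~(S | Q | R | P) | (S -> (~R & Q)))   (eliminate ->)
≡ (~(~S | (~R & Q)) | S | Q | R | P) & (~(S | Q | R | P) | ~S | (~R & Q))   (eliminate ->)
≡ ((~~S & ~(~R & Q)) | S | Q | R | P) & (~(S | Q | R | P) | ~S | (~R & Q))   (De Morgan)
≡ ((S & ~(~R & Q)) | S | Q | R | P) & (~(S | Q | R | P) | ~S | (~R & Q))   (double negation)
≡ ((S & (~~R | ~Q)) | S | Q | R | P) & (~(S | Q | R | P) | ~S | (~R & Q))   (De Morgan)
≡ ((S & (R | ~Q)) | S | Q | R | P) & (~(S | Q | R | P) | ~S | (~R & Q))   (double negation)
≡ ((S & (R | ~Q)) | S | Q | R | P) & ((~S & ~Q & ~R & ~P) | ~S | (~R & Q))   (De Morgan)
≡ (S | S | Q | R | P) & (R | ~Q | S | Q | R | P) & (~S | ~S | ~R) & (~S | ~S | Q) & (~Q | ~S | ~R) & (~Q | ~S | Q) & (~R | ~S | ~R) & (~R | ~S | Q) & (~P | ~S | ~R) & (~P | ~S | Q)   (distribute | over &)
≡ (S | Q | R | P) & (~S | ~R) & (~S | Q)   (simplify)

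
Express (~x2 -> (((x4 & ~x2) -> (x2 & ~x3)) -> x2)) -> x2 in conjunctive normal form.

~x4 | x2

(~x2 -> (((x4 & ~x2) -> (x2 & ~x3)) -> x2)) -> x2
= ~(~x2 -> (((x4 & ~x2) -> (x2 & ~x3)) -> x2)) | x2   — eliminate ->
= ~(~~x2 | (((x4 & ~x2) -> (x2 & ~x3)) -> x2)) | x2   — eliminate ->
= ~(~~x2 | ~((x4 & ~x2) -> (x2 & ~x3)) | x2) | x2   — eliminate ->
= ~(~~x2 | ~(~(x4 & ~x2) | (x2 & ~x3)) | x2) | x2   — eliminate ->
= (~~~x2 & ~~(~(x4 & ~x2) | (x2 & ~x3)) & ~x2) | x2   — De Morgan
= (~x2 & ~~(~(x4 & ~x2) | (x2 & ~x3)) & ~x2) | x2   — double negation
= (~x2 & (~(x4 & ~x2) | (x2 & ~x3)) & ~x2) | x2   — double negation
= (~x2 & (~x4 | ~~x2 | (x2 & ~x3)) & ~x2) | x2   — De Morgan
= (~x2 & (~x4 | x2 | (x2 & ~x3)) & ~x2) | x2   — double negation
= (~x2 | x2) & (~x4 | x2 | x2 | x2) & (~x4 | x2 | ~x3 | x2) & (~x2 | x2)   — distribute | over &
= ~x4 | x2   — simplify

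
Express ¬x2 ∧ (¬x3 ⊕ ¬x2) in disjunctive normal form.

¬x2 ∧ (¬x3 ⊕ ¬x2)
≡ ¬x2 ∧ ((¬x3 ∧ ¬¬x2) ∨ (¬¬x3 ∧ ¬x2))   [expand ⊕]
≡ ¬x2 ∧ ((¬x3 ∧ x2) ∨ (¬¬x3 ∧ ¬x2))   [double negation]
≡ ¬x2 ∧ ((¬x3 ∧ x2) ∨ (x3 ∧ ¬x2))   [double negation]
≡ (¬x2 ∧ ¬x3 ∧ x2) ∨ (¬x2 ∧ x3 ∧ ¬x2)   [distribute ∧ over ∨]
≡ ¬x2 ∧ x3   [simplify]

¬x2 ∧ x3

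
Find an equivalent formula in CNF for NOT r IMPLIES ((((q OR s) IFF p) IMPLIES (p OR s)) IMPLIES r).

NOT r IMPLIES ((((q OR s) IFF p) IMPLIES (p OR s)) IMPLIES r)
≡ NOT NOT r OR ((((q OR s) IFF p) IMPLIES (p OR s)) IMPLIES r)   [eliminate IMPLIES]
≡ NOT NOT r OR NOT (((q OR s) IFF p) IMPLIES (p OR s)) OR r   [eliminate IMPLIES]
≡ NOT NOT r OR NOT (NOT ((q OR s) IFF p) OR p OR s) OR r   [eliminate IMPLIES]
≡ NOT NOT r OR NOT (NOT (((q OR s) IMPLIES p) AND (p IMPLIES (q OR s))) OR p OR s) OR r   [eliminate IFF]
≡ NOT NOT r OR NOT (NOT ((NOT (q OR s) OR p) AND (p IMPLIES (q OR s))) OR p OR s) OR r   [eliminate IMPLIES]
≡ NOT NOT r OR NOT (NOT ((NOT (q OR s) OR p) AND (NOT p OR q OR s)) OR p OR s) OR r   [eliminate IMPLIES]
≡ r OR NOT (NOT ((NOT (q OR s) OR p) AND (NOT p OR q OR s)) OR p OR s) OR r   [double negation]
≡ r OR (NOT NOT ((NOT (q OR s) OR p) AND (NOT p OR q OR s)) AND NOT p AND NOT s) OR r   [De Morgan]
≡ r OR ((NOT (q OR s) OR p) AND (NOT p OR q OR s) AND NOT p AND NOT s) OR r   [double negation]
≡ r OR (((NOT q AND NOT s) OR p) AND (NOT p OR q OR s) AND NOT p AND NOT s) OR r   [De Morgan]
≡ (r OR NOT q OR p OR r) AND (r OR NOT s OR p OR r) AND (r OR NOT p OR q OR s OR r) AND (r OR NOT p OR r) AND (r OR NOT s OR r)   [distribute OR over AND]
≡ (r OR NOT q OR p) AND (r OR NOT p) AND (r OR NOT s)   [simplify]

(r OR NOT q OR p) AND (r OR NOT p) AND (r OR NOT s)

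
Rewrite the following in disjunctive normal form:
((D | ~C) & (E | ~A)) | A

((D | ~C) & (E | ~A)) | A
≡ (D & E) | (D & ~A) | (~C & E) | (~C & ~A) | A   — distribute & over |

(D & E) | (D & ~A) | (~C & E) | (~C & ~A) | A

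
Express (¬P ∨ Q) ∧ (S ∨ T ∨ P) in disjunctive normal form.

(¬P ∨ Q) ∧ (S ∨ T ∨ P)
= (¬P ∧ S) ∨ (¬P ∧ T) ∨ (¬P ∧ P) ∨ (Q ∧ S) ∨ (Q ∧ T) ∨ (Q ∧ P)
= (¬P ∧ S) ∨ (¬P ∧ T) ∨ (Q ∧ S) ∨ (Q ∧ T) ∨ (Q ∧ P)

(¬P ∧ S) ∨ (¬P ∧ T) ∨ (Q ∧ S) ∨ (Q ∧ T) ∨ (Q ∧ P)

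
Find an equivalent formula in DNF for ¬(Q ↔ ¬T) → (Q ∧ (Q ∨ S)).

(¬Q ∧ T) ∨ Q

¬(Q ↔ ¬T) → (Q ∧ (Q ∨ S))
⇔ ¬¬(Q ↔ ¬T) ∨ (Q ∧ (Q ∨ S))   — eliminate →
⇔ ¬¬((Q → ¬T) ∧ (¬T → Q)) ∨ (Q ∧ (Q ∨ S))   — eliminate ↔
⇔ ¬¬((¬Q ∨ ¬T) ∧ (¬T → Q)) ∨ (Q ∧ (Q ∨ S))   — eliminate →
⇔ ¬¬((¬Q ∨ ¬T) ∧ (¬¬T ∨ Q)) ∨ (Q ∧ (Q ∨ S))   — eliminate →
⇔ ((¬Q ∨ ¬T) ∧ (¬¬T ∨ Q)) ∨ (Q ∧ (Q ∨ S))   — double negation
⇔ ((¬Q ∨ ¬T) ∧ (T ∨ Q)) ∨ (Q ∧ (Q ∨ S))   — double negation
⇔ (¬Q ∧ T) ∨ (¬Q ∧ Q) ∨ (¬T ∧ T) ∨ (¬T ∧ Q) ∨ (Q ∧ Q) ∨ (Q ∧ S)   — distribute ∧ over ∨
⇔ (¬Q ∧ T) ∨ Q   — simplify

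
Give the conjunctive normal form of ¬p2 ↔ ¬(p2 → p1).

¬p2 ↔ ¬(p2 → p1)
≡ (¬p2 → ¬(p2 → p1)) ∧ (¬(p2 → p1) → ¬p2)   (eliminate ↔)
≡ (¬¬p2 ∨ ¬(p2 → p1)) ∧ (¬(p2 → p1) → ¬p2)   (eliminate →)
≡ (¬¬p2 ∨ ¬(¬p2 ∨ p1)) ∧ (¬(p2 → p1) → ¬p2)   (eliminate →)
≡ (¬¬p2 ∨ ¬(¬p2 ∨ p1)) ∧ (¬¬(p2 → p1) ∨ ¬p2)   (eliminate →)
≡ (¬¬p2 ∨ ¬(¬p2 ∨ p1)) ∧ (¬¬(¬p2 ∨ p1) ∨ ¬p2)   (eliminate →)
≡ (p2 ∨ ¬(¬p2 ∨ p1)) ∧ (¬¬(¬p2 ∨ p1) ∨ ¬p2)   (double negation)
≡ (p2 ∨ ¬¬p2 ∧ ¬p1) ∧ (¬¬(¬p2 ∨ p1) ∨ ¬p2)   (De Morgan)
≡ (p2 ∨ p2 ∧ ¬p1) ∧ (¬¬(¬p2 ∨ p1) ∨ ¬p2)   (double negation)
≡ (p2 ∨ p2 ∧ ¬p1) ∧ (¬p2 ∨ p1 ∨ ¬p2)   (double negation)
≡ (p2 ∨ p2) ∧ (p2 ∨ ¬p1) ∧ (¬p2 ∨ p1 ∨ ¬p2)   (distribute ∨ over ∧)
≡ p2 ∧ (¬p2 ∨ p1)   (simplify)

p2 ∧ (¬p2 ∨ p1)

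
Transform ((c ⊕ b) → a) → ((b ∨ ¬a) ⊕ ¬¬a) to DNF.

¬a ∨ (¬b ∧ a)

((c ⊕ b) → a) → ((b ∨ ¬a) ⊕ ¬¬a)
≡ ¬((c ⊕ b) → a) ∨ ((b ∨ ¬a) ⊕ ¬¬a)   [eliminate →]
≡ ¬(¬(c ⊕ b) ∨ a) ∨ ((b ∨ ¬a) ⊕ ¬¬a)   [eliminate →]
≡ ¬(¬((c ∧ ¬b) ∨ (¬c ∧ b)) ∨ a) ∨ ((b ∨ ¬a) ⊕ ¬¬a)   [expand ⊕]
≡ ¬(¬((c ∧ ¬b) ∨ (¬c ∧ b)) ∨ a) ∨ ((b ∨ ¬a) ∧ ¬¬¬a) ∨ (¬(b ∨ ¬a) ∧ ¬¬a)   [expand ⊕]
≡ (¬¬((c ∧ ¬b) ∨ (¬c ∧ b)) ∧ ¬a) ∨ ((b ∨ ¬a) ∧ ¬¬¬a) ∨ (¬(b ∨ ¬a) ∧ ¬¬a)   [De Morgan]
≡ (((c ∧ ¬b) ∨ (¬c ∧ b)) ∧ ¬a) ∨ ((b ∨ ¬a) ∧ ¬¬¬a) ∨ (¬(b ∨ ¬a) ∧ ¬¬a)   [double negation]
≡ (((c ∧ ¬b) ∨ (¬c ∧ b)) ∧ ¬a) ∨ ((b ∨ ¬a) ∧ ¬a) ∨ (¬(b ∨ ¬a) ∧ ¬¬a)   [double negation]
≡ (((c ∧ ¬b) ∨ (¬c ∧ b)) ∧ ¬a) ∨ ((b ∨ ¬a) ∧ ¬a) ∨ (¬b ∧ ¬¬a ∧ ¬¬a)   [De Morgan]
≡ (((c ∧ ¬b) ∨ (¬c ∧ b)) ∧ ¬a) ∨ ((b ∨ ¬a) ∧ ¬a) ∨ (¬b ∧ a ∧ ¬¬a)   [double negation]
≡ (((c ∧ ¬b) ∨ (¬c ∧ b)) ∧ ¬a) ∨ ((b ∨ ¬a) ∧ ¬a) ∨ (¬b ∧ a ∧ a)   [double negation]
≡ (c ∧ ¬b ∧ ¬a) ∨ (¬c ∧ b ∧ ¬a) ∨ (b ∧ ¬a) ∨ (¬a ∧ ¬a) ∨ (¬b ∧ a ∧ a)   [distribute ∧ over ∨]
≡ ¬a ∨ (¬b ∧ a)   [simplify]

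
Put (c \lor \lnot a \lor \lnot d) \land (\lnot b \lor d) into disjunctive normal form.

(c \lor \lnot a \lor \lnot d) \land (\lnot b \lor d)
≡ (c \land \lnot b) \lor (c \land d) \lor (\lnot a \land \lnot b) \lor (\lnot a \land d) \lor (\lnot d \land \lnot b) \lor (\lnot d \land d)   [distribute \land over \lor]
≡ (c \land \lnot b) \lor (c \land d) \lor (\lnot a \land \lnot b) \lor (\lnot a \land d) \lor (\lnot d \land \lnot b)   [simplify]

(c \land \lnot b) \lor (c \land d) \lor (\lnot a \land \lnot b) \lor (\lnot a \land d) \lor (\lnot d \land \lnot b)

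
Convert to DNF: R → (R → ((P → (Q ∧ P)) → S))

R → (R → ((P → (Q ∧ P)) → S))
⇔ ¬R ∨ (R → ((P → (Q ∧ P)) → S))   [eliminate →]
⇔ ¬R ∨ ¬R ∨ ((P → (Q ∧ P)) → S)   [eliminate →]
⇔ ¬R ∨ ¬R ∨ ¬(P → (Q ∧ P)) ∨ S   [eliminate →]
⇔ ¬R ∨ ¬R ∨ ¬(¬P ∨ (Q ∧ P)) ∨ S   [eliminate →]
⇔ ¬R ∨ ¬R ∨ (¬¬P ∧ ¬(Q ∧ P)) ∨ S   [De Morgan]
⇔ ¬R ∨ ¬R ∨ (P ∧ ¬(Q ∧ P)) ∨ S   [double negation]
⇔ ¬R ∨ ¬R ∨ (P ∧ (¬Q ∨ ¬P)) ∨ S   [De Morgan]
⇔ ¬R ∨ ¬R ∨ (P ∧ ¬Q) ∨ (P ∧ ¬P) ∨ S   [distribute ∧ over ∨]
⇔ ¬R ∨ (P ∧ ¬Q) ∨ S   [simplify]

¬R ∨ (P ∧ ¬Q) ∨ S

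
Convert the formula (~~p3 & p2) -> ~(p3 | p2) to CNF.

(~~p3 & p2) -> ~(p3 | p2)
≡ ~(~~p3 & p2) | ~(p3 | p2)   — eliminate ->
≡ ~~~p3 | ~p2 | ~(p3 | p2)   — De Morgan
≡ ~p3 | ~p2 | ~(p3 | p2)   — double negation
≡ ~p3 | ~p2 | (~p3 & ~p2)   — De Morgan
≡ (~p3 | ~p2 | ~p3) & (~p3 | ~p2 | ~p2)   — distribute | over &
≡ ~p3 | ~p2   — simplify

~p3 | ~p2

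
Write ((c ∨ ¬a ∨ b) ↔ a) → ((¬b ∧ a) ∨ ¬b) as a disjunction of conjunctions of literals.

¬a ∨ ¬b

((c ∨ ¬a ∨ b) ↔ a) → ((¬b ∧ a) ∨ ¬b)
⇔ ¬((c ∨ ¬a ∨ b) ↔ a) ∨ (¬b ∧ a) ∨ ¬b   (eliminate →)
⇔ ¬(((c ∨ ¬a ∨ b) → a) ∧ (a → (c ∨ ¬a ∨ b))) ∨ (¬b ∧ a) ∨ ¬b   (eliminate ↔)
⇔ ¬((¬(c ∨ ¬a ∨ b) ∨ a) ∧ (a → (c ∨ ¬a ∨ b))) ∨ (¬b ∧ a) ∨ ¬b   (eliminate →)
⇔ ¬((¬(c ∨ ¬a ∨ b) ∨ a) ∧ (¬a ∨ c ∨ ¬a ∨ b)) ∨ (¬b ∧ a) ∨ ¬b   (eliminate →)
⇔ ¬(¬(c ∨ ¬a ∨ b) ∨ a) ∨ ¬(¬a ∨ c ∨ ¬a ∨ b) ∨ (¬b ∧ a) ∨ ¬b   (De Morgan)
⇔ (¬¬(c ∨ ¬a ∨ b) ∧ ¬a) ∨ ¬(¬a ∨ c ∨ ¬a ∨ b) ∨ (¬b ∧ a) ∨ ¬b   (De Morgan)
⇔ ((c ∨ ¬a ∨ b) ∧ ¬a) ∨ ¬(¬a ∨ c ∨ ¬a ∨ b) ∨ (¬b ∧ a) ∨ ¬b   (double negation)
⇔ ((c ∨ ¬a ∨ b) ∧ ¬a) ∨ (¬¬a ∧ ¬c ∧ ¬¬a ∧ ¬b) ∨ (¬b ∧ a) ∨ ¬b   (De Morgan)
⇔ ((c ∨ ¬a ∨ b) ∧ ¬a) ∨ (a ∧ ¬c ∧ ¬¬a ∧ ¬b) ∨ (¬b ∧ a) ∨ ¬b   (double negation)
⇔ ((c ∨ ¬a ∨ b) ∧ ¬a) ∨ (a ∧ ¬c ∧ a ∧ ¬b) ∨ (¬b ∧ a) ∨ ¬b   (double negation)
⇔ (c ∧ ¬a) ∨ (¬a ∧ ¬a) ∨ (b ∧ ¬a) ∨ (a ∧ ¬c ∧ a ∧ ¬b) ∨ (¬b ∧ a) ∨ ¬b   (distribute ∧ over ∨)
⇔ ¬a ∨ ¬b   (simplify)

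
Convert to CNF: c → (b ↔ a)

c → (b ↔ a)
⇔ ¬c ∨ (b ↔ a)
⇔ ¬c ∨ ((b → a) ∧ (a → b))
⇔ ¬c ∨ ((¬b ∨ a) ∧ (a → b))
⇔ ¬c ∨ ((¬b ∨ a) ∧ (¬a ∨ b))
⇔ (¬c ∨ ¬b ∨ a) ∧ (¬c ∨ ¬a ∨ b)

(¬c ∨ ¬b ∨ a) ∧ (¬c ∨ ¬a ∨ b)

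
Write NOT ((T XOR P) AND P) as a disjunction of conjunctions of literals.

(P AND T) OR NOT P

NOT ((T XOR P) AND P)
≡ NOT (((T AND NOT P) OR (NOT T AND P)) AND P)   [expand XOR]
≡ NOT ((T AND NOT P) OR (NOT T AND P)) OR NOT P   [De Morgan]
≡ (NOT (T AND NOT P) AND NOT (NOT T AND P)) OR NOT P   [De Morgan]
≡ ((NOT T OR NOT NOT P) AND NOT (NOT T AND P)) OR NOT P   [De Morgan]
≡ ((NOT T OR P) AND NOT (NOT T AND P)) OR NOT P   [double negation]
≡ ((NOT T OR P) AND (NOT NOT T OR NOT P)) OR NOT P   [De Morgan]
≡ ((NOT T OR P) AND (T OR NOT P)) OR NOT P   [double negation]
≡ (NOT T AND T) OR (NOT T AND NOT P) OR (P AND T) OR (P AND NOT P) OR NOT P   [distribute AND over OR]
≡ (P AND T) OR NOT P   [simplify]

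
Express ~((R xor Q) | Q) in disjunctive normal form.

~R & ~Q

~((R xor Q) | Q)
= ~((R & ~Q) | (~R & Q) | Q)   (expand xor)
= ~(R & ~Q) & ~(~R & Q) & ~Q   (De Morgan)
= (~R | ~~Q) & ~(~R & Q) & ~Q   (De Morgan)
= (~R | Q) & ~(~R & Q) & ~Q   (double negation)
= (~R | Q) & (~~R | ~Q) & ~Q   (De Morgan)
= (~R | Q) & (R | ~Q) & ~Q   (double negation)
= (~R & R & ~Q) | (~R & ~Q & ~Q) | (Q & R & ~Q) | (Q & ~Q & ~Q)   (distribute & over |)
= ~R & ~Q   (simplify)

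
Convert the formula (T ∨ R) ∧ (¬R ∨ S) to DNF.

(T ∧ ¬R) ∨ (T ∧ S) ∨ (R ∧ S)

(T ∨ R) ∧ (¬R ∨ S)
≡ (T ∧ ¬R) ∨ (T ∧ S) ∨ (R ∧ ¬R) ∨ (R ∧ S)
≡ (T ∧ ¬R) ∨ (T ∧ S) ∨ (R ∧ S)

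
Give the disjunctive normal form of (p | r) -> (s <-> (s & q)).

(p | r) -> (s <-> (s & q))
⇔ ~(p | r) | (s <-> (s & q))   (eliminate ->)
⇔ ~(p | r) | ((s -> (s & q)) & ((s & q) -> s))   (eliminate <->)
⇔ ~(p | r) | ((~s | (s & q)) & ((s & q) -> s))   (eliminate ->)
⇔ ~(p | r) | ((~s | (s & q)) & (~(s & q) | s))   (eliminate ->)
⇔ (~p & ~r) | ((~s | (s & q)) & (~(s & q) | s))   (De Morgan)
⇔ (~p & ~r) | ((~s | (s & q)) & (~s | ~q | s))   (De Morgan)
⇔ (~p & ~r) | (~s & ~s) | (~s & ~q) | (~s & s) | (s & q & ~s) | (s & q & ~q) | (s & q & s)   (distribute & over |)
⇔ (~p & ~r) | ~s | (s & q)   (simplify)

(~p & ~r) | ~s | (s & q)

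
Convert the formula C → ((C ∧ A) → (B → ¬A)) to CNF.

C → ((C ∧ A) → (B → ¬A))
≡ ¬C ∨ ((C ∧ A) → (B → ¬A))   — eliminate →
≡ ¬C ∨ ¬(C ∧ A) ∨ (B → ¬A)   — eliminate →
≡ ¬C ∨ ¬(C ∧ A) ∨ ¬B ∨ ¬A   — eliminate →
≡ ¬C ∨ ¬C ∨ ¬A ∨ ¬B ∨ ¬A   — De Morgan
≡ ¬C ∨ ¬A ∨ ¬B   — simplify

¬C ∨ ¬A ∨ ¬B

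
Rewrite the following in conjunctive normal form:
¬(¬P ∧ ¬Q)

P ∨ Q

¬(¬P ∧ ¬Q)
= ¬¬P ∨ ¬¬Q   — De Morgan
= P ∨ ¬¬Q   — double negation
= P ∨ Q   — double negation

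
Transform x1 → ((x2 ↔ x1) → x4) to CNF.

x1 → ((x2 ↔ x1) → x4)
⇔ ¬x1 ∨ ((x2 ↔ x1) → x4)   [eliminate →]
⇔ ¬x1 ∨ ¬(x2 ↔ x1) ∨ x4   [eliminate →]
⇔ ¬x1 ∨ ¬((x2 → x1) ∧ (x1 → x2)) ∨ x4   [eliminate ↔]
⇔ ¬x1 ∨ ¬((¬x2 ∨ x1) ∧ (x1 → x2)) ∨ x4   [eliminate →]
⇔ ¬x1 ∨ ¬((¬x2 ∨ x1) ∧ (¬x1 ∨ x2)) ∨ x4   [eliminate →]
⇔ ¬x1 ∨ ¬(¬x2 ∨ x1) ∨ ¬(¬x1 ∨ x2) ∨ x4   [De Morgan]
⇔ ¬x1 ∨ ¬¬x2 ∧ ¬x1 ∨ ¬(¬x1 ∨ x2) ∨ x4   [De Morgan]
⇔ ¬x1 ∨ x2 ∧ ¬x1 ∨ ¬(¬x1 ∨ x2) ∨ x4   [double negation]
⇔ ¬x1 ∨ x2 ∧ ¬x1 ∨ ¬¬x1 ∧ ¬x2 ∨ x4   [De Morgan]
⇔ ¬x1 ∨ x2 ∧ ¬x1 ∨ x1 ∧ ¬x2 ∨ x4   [double negation]
⇔ (¬x1 ∨ x2 ∨ x1 ∨ x4) ∧ (¬x1 ∨ x2 ∨ ¬x2 ∨ x4) ∧ (¬x1 ∨ ¬x1 ∨ x1 ∨ x4) ∧ (¬x1 ∨ ¬x1 ∨ ¬x2 ∨ x4)   [distribute ∨ over ∧]
⇔ ¬x1 ∨ ¬x2 ∨ x4   [simplify]

¬x1 ∨ ¬x2 ∨ x4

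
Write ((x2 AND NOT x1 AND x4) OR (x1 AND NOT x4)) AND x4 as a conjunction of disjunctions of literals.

(x2 OR x1) AND (x2 OR NOT x4) AND (NOT x1 OR NOT x4) AND x4

((x2 AND NOT x1 AND x4) OR (x1 AND NOT x4)) AND x4
= (x2 OR x1) AND (x2 OR NOT x4) AND (NOT x1 OR x1) AND (NOT x1 OR NOT x4) AND (x4 OR x1) AND (x4 OR NOT x4) AND x4   (distribute OR over AND)
= (x2 OR x1) AND (x2 OR NOT x4) AND (NOT x1 OR NOT x4) AND x4   (simplify)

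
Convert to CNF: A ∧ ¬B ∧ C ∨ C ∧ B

(A ∨ B) ∧ C

A ∧ ¬B ∧ C ∨ C ∧ B
= (A ∨ C) ∧ (A ∨ B) ∧ (¬B ∨ C) ∧ (¬B ∨ B) ∧ (C ∨ C) ∧ (C ∨ B)   [distribute ∨ over ∧]
= (A ∨ B) ∧ C   [simplify]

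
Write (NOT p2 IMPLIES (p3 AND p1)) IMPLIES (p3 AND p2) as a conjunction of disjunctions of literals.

(NOT p2 IMPLIES (p3 AND p1)) IMPLIES (p3 AND p2)
≡ NOT (NOT p2 IMPLIES (p3 AND p1)) OR (p3 AND p2)   [eliminate IMPLIES]
≡ NOT (NOT NOT p2 OR (p3 AND p1)) OR (p3 AND p2)   [eliminate IMPLIES]
≡ (NOT NOT NOT p2 AND NOT (p3 AND p1)) OR (p3 AND p2)   [De Morgan]
≡ (NOT p2 AND NOT (p3 AND p1)) OR (p3 AND p2)   [double negation]
≡ (NOT p2 AND (NOT p3 OR NOT p1)) OR (p3 AND p2)   [De Morgan]
≡ (NOT p2 OR p3) AND (NOT p2 OR p2) AND (NOT p3 OR NOT p1 OR p3) AND (NOT p3 OR NOT p1 OR p2)   [distribute OR over AND]
≡ (NOT p2 OR p3) AND (NOT p3 OR NOT p1 OR p2)   [simplify]

(NOT p2 OR p3) AND (NOT p3 OR NOT p1 OR p2)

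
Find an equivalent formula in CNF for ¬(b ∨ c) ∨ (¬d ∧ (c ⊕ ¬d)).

(¬b ∨ ¬d) ∧ (¬c ∨ ¬d) ∧ (¬c ∨ d)

¬(b ∨ c) ∨ (¬d ∧ (c ⊕ ¬d))
≡ ¬(b ∨ c) ∨ (¬d ∧ (c ∨ ¬d) ∧ ¬(c ∧ ¬d))   — expand ⊕
≡ (¬b ∧ ¬c) ∨ (¬d ∧ (c ∨ ¬d) ∧ ¬(c ∧ ¬d))   — De Morgan
≡ (¬b ∧ ¬c) ∨ (¬d ∧ (c ∨ ¬d) ∧ (¬c ∨ ¬¬d))   — De Morgan
≡ (¬b ∧ ¬c) ∨ (¬d ∧ (c ∨ ¬d) ∧ (¬c ∨ d))   — double negation
≡ (¬b ∨ ¬d) ∧ (¬b ∨ c ∨ ¬d) ∧ (¬b ∨ ¬c ∨ d) ∧ (¬c ∨ ¬d) ∧ (¬c ∨ c ∨ ¬d) ∧ (¬c ∨ ¬c ∨ d)   — distribute ∨ over ∧
≡ (¬b ∨ ¬d) ∧ (¬c ∨ ¬d) ∧ (¬c ∨ d)   — simplify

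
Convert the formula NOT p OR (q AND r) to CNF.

(NOT p OR q) AND (NOT p OR r)

NOT p OR (q AND r)
= (NOT p OR q) AND (NOT p OR r)   — distribute OR over AND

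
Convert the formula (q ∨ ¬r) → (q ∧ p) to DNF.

(q ∨ ¬r) → (q ∧ p)
≡ ¬(q ∨ ¬r) ∨ (q ∧ p)
≡ (¬q ∧ ¬¬r) ∨ (q ∧ p)
≡ (¬q ∧ r) ∨ (q ∧ p)

(¬q ∧ r) ∨ (q ∧ p)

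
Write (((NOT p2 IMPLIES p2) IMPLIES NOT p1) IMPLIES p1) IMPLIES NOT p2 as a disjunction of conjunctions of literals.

(((NOT p2 IMPLIES p2) IMPLIES NOT p1) IMPLIES p1) IMPLIES NOT p2
≡ NOT (((NOT p2 IMPLIES p2) IMPLIES NOT p1) IMPLIES p1) OR NOT p2
≡ NOT (NOT ((NOT p2 IMPLIES p2) IMPLIES NOT p1) OR p1) OR NOT p2
≡ NOT (NOT (NOT (NOT p2 IMPLIES p2) OR NOT p1) OR p1) OR NOT p2
≡ NOT (NOT (NOT (NOT NOT p2 OR p2) OR NOT p1) OR p1) OR NOT p2
≡ (NOT NOT (NOT (NOT NOT p2 OR p2) OR NOT p1) AND NOT p1) OR NOT p2
≡ ((NOT (NOT NOT p2 OR p2) OR NOT p1) AND NOT p1) OR NOT p2
≡ (((NOT NOT NOT p2 AND NOT p2) OR NOT p1) AND NOT p1) OR NOT p2
≡ (((NOT p2 AND NOT p2) OR NOT p1) AND NOT p1) OR NOT p2
≡ (NOT p2 AND NOT p2 AND NOT p1) OR (NOT p1 AND NOT p1) OR NOT p2
≡ NOT p1 OR NOT p2

NOT p1 OR NOT p2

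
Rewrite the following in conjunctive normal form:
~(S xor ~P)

(~S | ~P) & (P | S)

~(S xor ~P)
≡ ~((S | ~P) & ~(S & ~P))   — expand xor
≡ ~(S | ~P) | ~~(S & ~P)   — De Morgan
≡ (~S & ~~P) | ~~(S & ~P)   — De Morgan
≡ (~S & P) | ~~(S & ~P)   — double negation
≡ (~S & P) | (S & ~P)   — double negation
≡ (~S | S) & (~S | ~P) & (P | S) & (P | ~P)   — distribute | over &
≡ (~S | ~P) & (P | S)   — simplify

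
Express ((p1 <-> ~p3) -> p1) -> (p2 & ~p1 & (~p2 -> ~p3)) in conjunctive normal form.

(p3 | p1 | p2) & ~p1

((p1 <-> ~p3) -> p1) -> (p2 & ~p1 & (~p2 -> ~p3))
≡ ~((p1 <-> ~p3) -> p1) | (p2 & ~p1 & (~p2 -> ~p3))   — eliminate ->
≡ ~(~(p1 <-> ~p3) | p1) | (p2 & ~p1 & (~p2 -> ~p3))   — eliminate ->
≡ ~(~((p1 -> ~p3) & (~p3 -> p1)) | p1) | (p2 & ~p1 & (~p2 -> ~p3))   — eliminate <->
≡ ~(~((~p1 | ~p3) & (~p3 -> p1)) | p1) | (p2 & ~p1 & (~p2 -> ~p3))   — eliminate ->
≡ ~(~((~p1 | ~p3) & (~~p3 | p1)) | p1) | (p2 & ~p1 & (~p2 -> ~p3))   — eliminate ->
≡ ~(~((~p1 | ~p3) & (~~p3 | p1)) | p1) | (p2 & ~p1 & (~~p2 | ~p3))   — eliminate ->
≡ (~~((~p1 | ~p3) & (~~p3 | p1)) & ~p1) | (p2 & ~p1 & (~~p2 | ~p3))   — De Morgan
≡ ((~p1 | ~p3) & (~~p3 | p1) & ~p1) | (p2 & ~p1 & (~~p2 | ~p3))   — double negation
≡ ((~p1 | ~p3) & (p3 | p1) & ~p1) | (p2 & ~p1 & (~~p2 | ~p3))   — double negation
≡ ((~p1 | ~p3) & (p3 | p1) & ~p1) | (p2 & ~p1 & (p2 | ~p3))   — double negation
≡ (~p1 | ~p3 | p2) & (~p1 | ~p3 | ~p1) & (~p1 | ~p3 | p2 | ~p3) & (p3 | p1 | p2) & (p3 | p1 | ~p1) & (p3 | p1 | p2 | ~p3) & (~p1 | p2) & (~p1 | ~p1) & (~p1 | p2 | ~p3)   — distribute | over &
≡ (p3 | p1 | p2) & ~p1   — simplify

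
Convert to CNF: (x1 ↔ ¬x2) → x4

(x1 ∨ ¬x2 ∨ x4) ∧ (x2 ∨ ¬x1 ∨ x4)

(x1 ↔ ¬x2) → x4
⇔ ¬(x1 ↔ ¬x2) ∨ x4   [eliminate →]
⇔ ¬((x1 → ¬x2) ∧ (¬x2 → x1)) ∨ x4   [eliminate ↔]
⇔ ¬((¬x1 ∨ ¬x2) ∧ (¬x2 → x1)) ∨ x4   [eliminate →]
⇔ ¬((¬x1 ∨ ¬x2) ∧ (¬¬x2 ∨ x1)) ∨ x4   [eliminate →]
⇔ ¬(¬x1 ∨ ¬x2) ∨ ¬(¬¬x2 ∨ x1) ∨ x4   [De Morgan]
⇔ (¬¬x1 ∧ ¬¬x2) ∨ ¬(¬¬x2 ∨ x1) ∨ x4   [De Morgan]
⇔ (x1 ∧ ¬¬x2) ∨ ¬(¬¬x2 ∨ x1) ∨ x4   [double negation]
⇔ (x1 ∧ x2) ∨ ¬(¬¬x2 ∨ x1) ∨ x4   [double negation]
⇔ (x1 ∧ x2) ∨ (¬¬¬x2 ∧ ¬x1) ∨ x4   [De Morgan]
⇔ (x1 ∧ x2) ∨ (¬x2 ∧ ¬x1) ∨ x4   [double negation]
⇔ (x1 ∨ ¬x2 ∨ x4) ∧ (x1 ∨ ¬x1 ∨ x4) ∧ (x2 ∨ ¬x2 ∨ x4) ∧ (x2 ∨ ¬x1 ∨ x4)   [distribute ∨ over ∧]
⇔ (x1 ∨ ¬x2 ∨ x4) ∧ (x2 ∨ ¬x1 ∨ x4)   [simplify]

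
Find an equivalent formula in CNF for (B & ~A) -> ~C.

(B & ~A) -> ~C
≡ ~(B & ~A) | ~C   (eliminate ->)
≡ ~B | ~~A | ~C   (De Morgan)
≡ ~B | A | ~C   (double negation)

~B | A | ~C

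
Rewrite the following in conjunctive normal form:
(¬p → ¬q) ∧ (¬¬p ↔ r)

(¬p → ¬q) ∧ (¬¬p ↔ r)
= (¬¬p ∨ ¬q) ∧ (¬¬p ↔ r)   [eliminate →]
= (¬¬p ∨ ¬q) ∧ (¬¬p → r) ∧ (r → ¬¬p)   [eliminate ↔]
= (¬¬p ∨ ¬q) ∧ (¬¬¬p ∨ r) ∧ (r → ¬¬p)   [eliminate →]
= (¬¬p ∨ ¬q) ∧ (¬¬¬p ∨ r) ∧ (¬r ∨ ¬¬p)   [eliminate →]
= (p ∨ ¬q) ∧ (¬¬¬p ∨ r) ∧ (¬r ∨ ¬¬p)   [double negation]
= (p ∨ ¬q) ∧ (¬p ∨ r) ∧ (¬r ∨ ¬¬p)   [double negation]
= (p ∨ ¬q) ∧ (¬p ∨ r) ∧ (¬r ∨ p)   [double negation]

(p ∨ ¬q) ∧ (¬p ∨ r) ∧ (¬r ∨ p)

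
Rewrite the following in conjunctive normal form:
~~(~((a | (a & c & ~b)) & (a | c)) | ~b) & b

(~a | ~b) & b

~~(~((a | (a & c & ~b)) & (a | c)) | ~b) & b
⇔ (~((a | (a & c & ~b)) & (a | c)) | ~b) & b   — double negation
⇔ (~(a | (a & c & ~b)) | ~(a | c) | ~b) & b   — De Morgan
⇔ ((~a & ~(a & c & ~b)) | ~(a | c) | ~b) & b   — De Morgan
⇔ ((~a & (~a | ~c | ~~b)) | ~(a | c) | ~b) & b   — De Morgan
⇔ ((~a & (~a | ~c | b)) | ~(a | c) | ~b) & b   — double negation
⇔ ((~a & (~a | ~c | b)) | (~a & ~c) | ~b) & b   — De Morgan
⇔ (~a | ~a | ~b) & (~a | ~c | ~b) & (~a | ~c | b | ~a | ~b) & (~a | ~c | b | ~c | ~b) & b   — distribute | over &
⇔ (~a | ~b) & b   — simplify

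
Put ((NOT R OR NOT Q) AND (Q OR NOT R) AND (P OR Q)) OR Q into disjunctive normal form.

(NOT R AND P) OR Q

((NOT R OR NOT Q) AND (Q OR NOT R) AND (P OR Q)) OR Q
⇔ (NOT R AND Q AND P) OR (NOT R AND Q AND Q) OR (NOT R AND NOT R AND P) OR (NOT R AND NOT R AND Q) OR (NOT Q AND Q AND P) OR (NOT Q AND Q AND Q) OR (NOT Q AND NOT R AND P) OR (NOT Q AND NOT R AND Q) OR Q   [distribute AND over OR]
⇔ (NOT R AND P) OR Q   [simplify]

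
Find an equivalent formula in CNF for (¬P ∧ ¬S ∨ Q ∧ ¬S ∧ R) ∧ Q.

(¬P ∨ R) ∧ ¬S ∧ Q

(¬P ∧ ¬S ∨ Q ∧ ¬S ∧ R) ∧ Q
≡ (¬P ∨ Q) ∧ (¬P ∨ ¬S) ∧ (¬P ∨ R) ∧ (¬S ∨ Q) ∧ (¬S ∨ ¬S) ∧ (¬S ∨ R) ∧ Q   [distribute ∨ over ∧]
≡ (¬P ∨ R) ∧ ¬S ∧ Q   [simplify]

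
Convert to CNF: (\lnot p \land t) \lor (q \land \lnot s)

(\lnot p \land t) \lor (q \land \lnot s)
= (\lnot p \lor q) \land (\lnot p \lor \lnot s) \land (t \lor q) \land (t \lor \lnot s)   — distribute \lor over \land

(\lnot p \lor q) \land (\lnot p \lor \lnot s) \land (t \lor q) \land (t \lor \lnot s)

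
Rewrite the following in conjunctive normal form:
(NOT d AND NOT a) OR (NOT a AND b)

(NOT d AND NOT a) OR (NOT a AND b)
⇔ (NOT d OR NOT a) AND (NOT d OR b) AND (NOT a OR NOT a) AND (NOT a OR b)   — distribute OR over AND
⇔ (NOT d OR b) AND NOT a   — simplify

(NOT d OR b) AND NOT a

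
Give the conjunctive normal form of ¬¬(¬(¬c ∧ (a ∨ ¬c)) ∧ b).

¬¬(¬(¬c ∧ (a ∨ ¬c)) ∧ b)
≡ ¬(¬c ∧ (a ∨ ¬c)) ∧ b   [double negation]
≡ (¬¬c ∨ ¬(a ∨ ¬c)) ∧ b   [De Morgan]
≡ (c ∨ ¬(a ∨ ¬c)) ∧ b   [double negation]
≡ (c ∨ (¬a ∧ ¬¬c)) ∧ b   [De Morgan]
≡ (c ∨ (¬a ∧ c)) ∧ b   [double negation]
≡ (c ∨ ¬a) ∧ (c ∨ c) ∧ b   [distribute ∨ over ∧]
≡ c ∧ b   [simplify]

c ∧ b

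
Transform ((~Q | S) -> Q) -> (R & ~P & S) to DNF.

((~Q | S) -> Q) -> (R & ~P & S)
= ~((~Q | S) -> Q) | (R & ~P & S)   (eliminate ->)
= ~(~(~Q | S) | Q) | (R & ~P & S)   (eliminate ->)
= (~~(~Q | S) & ~Q) | (R & ~P & S)   (De Morgan)
= ((~Q | S) & ~Q) | (R & ~P & S)   (double negation)
= (~Q & ~Q) | (S & ~Q) | (R & ~P & S)   (distribute & over |)
= ~Q | (R & ~P & S)   (simplify)

~Q | (R & ~P & S)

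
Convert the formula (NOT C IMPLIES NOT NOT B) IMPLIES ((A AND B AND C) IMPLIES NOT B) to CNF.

(NOT C IMPLIES NOT NOT B) IMPLIES ((A AND B AND C) IMPLIES NOT B)
= NOT (NOT C IMPLIES NOT NOT B) OR ((A AND B AND C) IMPLIES NOT B)   [eliminate IMPLIES]
= NOT (NOT NOT C OR NOT NOT B) OR ((A AND B AND C) IMPLIES NOT B)   [eliminate IMPLIES]
= NOT (NOT NOT C OR NOT NOT B) OR NOT (A AND B AND C) OR NOT B   [eliminate IMPLIES]
= (NOT NOT NOT C AND NOT NOT NOT B) OR NOT (A AND B AND C) OR NOT B   [De Morgan]
= (NOT C AND NOT NOT NOT B) OR NOT (A AND B AND C) OR NOT B   [double negation]
= (NOT C AND NOT B) OR NOT (A AND B AND C) OR NOT B   [double negation]
= (NOT C AND NOT B) OR NOT A OR NOT B OR NOT C OR NOT B   [De Morgan]
= (NOT C OR NOT A OR NOT B OR NOT C OR NOT B) AND (NOT B OR NOT A OR NOT B OR NOT C OR NOT B)   [distribute OR over AND]
= NOT C OR NOT A OR NOT B   [simplify]

NOT C OR NOT A OR NOT B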